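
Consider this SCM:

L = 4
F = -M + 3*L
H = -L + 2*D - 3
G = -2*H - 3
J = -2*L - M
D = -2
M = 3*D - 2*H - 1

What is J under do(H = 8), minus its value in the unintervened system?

The intervention breaks the incoming arrows to H: H = -L + 2*D - 3 no longer applies, and H = 8.
M = 3*D - 2*H - 1  [with D=-2, H=8]  = -23
J = -2*L - M  [with L=4, M=-23]  = 15
Without intervention: H = -L + 2*D - 3  [with L=4, D=-2]  = -11; M = 3*D - 2*H - 1  [with D=-2, H=-11]  = 15; J = -2*L - M  [with L=4, M=15]  = -23.
Change = 15 − (-23) = 38.

38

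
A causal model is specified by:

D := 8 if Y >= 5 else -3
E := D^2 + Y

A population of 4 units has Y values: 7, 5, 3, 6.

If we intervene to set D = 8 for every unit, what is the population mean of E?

The intervention sets D=8 in all 4 units regardless of Y. Recomputing E per unit gives 71, 69, 67, 70; average 69.25.

69.25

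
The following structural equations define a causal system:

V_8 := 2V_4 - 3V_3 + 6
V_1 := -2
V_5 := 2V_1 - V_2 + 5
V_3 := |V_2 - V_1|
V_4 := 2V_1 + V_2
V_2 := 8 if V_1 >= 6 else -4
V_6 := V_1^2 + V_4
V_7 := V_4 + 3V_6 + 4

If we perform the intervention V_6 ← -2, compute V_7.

Intervening sets V_6 = -2 and removes its equation (V_6 := V_1^2 + V_4).
V_2 = 8 if V_1 >= 6 else -4  [with V_1=-2]  = -4
V_4 = 2V_1 + V_2  [with V_1=-2, V_2=-4]  = -8
V_7 = V_4 + 3V_6 + 4  [with V_4=-8, V_6=-2]  = -10

-10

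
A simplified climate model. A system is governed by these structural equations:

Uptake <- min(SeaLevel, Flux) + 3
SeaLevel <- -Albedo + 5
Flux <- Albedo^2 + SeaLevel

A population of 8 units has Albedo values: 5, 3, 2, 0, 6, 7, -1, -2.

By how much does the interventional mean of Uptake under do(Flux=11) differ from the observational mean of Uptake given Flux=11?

Every unit gets Flux=11 under the intervention. Uptake values become 3, 5, 6, 8, 2, 1, 9, 10; E[Uptake|do(Flux=11)] = 5.5.
Observing Flux=11 restricts to units where Flux's equation naturally yields 11: Albedo ∈ {3, -2}. In that subpopulation Uptake = 5, 10, mean 7.5.
Difference = 5.5 − 7.5 = -2.

-2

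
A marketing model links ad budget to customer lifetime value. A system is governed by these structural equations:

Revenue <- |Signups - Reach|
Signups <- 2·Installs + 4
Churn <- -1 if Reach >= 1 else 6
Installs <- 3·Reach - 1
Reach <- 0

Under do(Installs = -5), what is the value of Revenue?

6

do(Installs=-5) replaces the equation Installs <- 3·Reach - 1 with the constant Installs = -5.
Signups = 2·Installs + 4  [with Installs=-5]  = -6
Revenue = |Signups - Reach|  [with Signups=-6, Reach=0]  = 6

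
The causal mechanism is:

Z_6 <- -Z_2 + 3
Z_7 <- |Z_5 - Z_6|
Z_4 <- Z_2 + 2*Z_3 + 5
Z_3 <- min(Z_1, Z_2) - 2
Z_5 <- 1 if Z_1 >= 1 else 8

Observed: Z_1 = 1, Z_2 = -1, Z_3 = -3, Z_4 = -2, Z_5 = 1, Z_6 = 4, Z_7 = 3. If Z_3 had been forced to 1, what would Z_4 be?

The intervention breaks the incoming arrows to Z_3: Z_3 <- min(Z_1, Z_2) - 2 no longer applies, and Z_3 = 1.
Z_4 = Z_2 + 2*Z_3 + 5  [with Z_2=-1, Z_3=1]  = 6

6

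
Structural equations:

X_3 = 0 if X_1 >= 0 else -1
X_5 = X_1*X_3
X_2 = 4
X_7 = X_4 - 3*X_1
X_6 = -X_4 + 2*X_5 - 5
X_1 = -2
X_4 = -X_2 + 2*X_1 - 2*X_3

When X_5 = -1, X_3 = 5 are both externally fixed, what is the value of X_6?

11

The joint intervention fixes X_5 = -1, X_3 = 5, removing each variable's own equation.
X_4 = -X_2 + 2*X_1 - 2*X_3  [with X_2=4, X_1=-2, X_3=5]  = -18
X_6 = -X_4 + 2*X_5 - 5  [with X_4=-18, X_5=-1]  = 11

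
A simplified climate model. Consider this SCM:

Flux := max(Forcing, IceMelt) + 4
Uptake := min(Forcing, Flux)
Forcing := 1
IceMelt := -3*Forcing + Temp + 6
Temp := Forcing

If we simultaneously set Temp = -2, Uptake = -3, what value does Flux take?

5

The joint intervention fixes Temp = -2, Uptake = -3, removing each variable's own equation.
IceMelt = -3*Forcing + Temp + 6  [with Forcing=1, Temp=-2]  = 1
Flux = max(Forcing, IceMelt) + 4  [with Forcing=1, IceMelt=1]  = 5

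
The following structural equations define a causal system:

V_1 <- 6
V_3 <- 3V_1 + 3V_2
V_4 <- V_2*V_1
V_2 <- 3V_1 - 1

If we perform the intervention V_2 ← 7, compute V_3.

The intervention breaks the incoming arrows to V_2: V_2 <- 3V_1 - 1 no longer applies, and V_2 = 7.
V_3 = 3V_1 + 3V_2  [with V_1=6, V_2=7]  = 39

39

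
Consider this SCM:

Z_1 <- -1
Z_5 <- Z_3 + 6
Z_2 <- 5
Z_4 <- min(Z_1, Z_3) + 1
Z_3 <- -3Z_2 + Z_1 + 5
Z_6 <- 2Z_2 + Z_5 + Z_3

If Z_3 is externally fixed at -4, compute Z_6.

The intervention breaks the incoming arrows to Z_3: Z_3 <- -3Z_2 + Z_1 + 5 no longer applies, and Z_3 = -4.
Z_5 = Z_3 + 6  [with Z_3=-4]  = 2
Z_6 = 2Z_2 + Z_5 + Z_3  [with Z_2=5, Z_5=2, Z_3=-4]  = 8

8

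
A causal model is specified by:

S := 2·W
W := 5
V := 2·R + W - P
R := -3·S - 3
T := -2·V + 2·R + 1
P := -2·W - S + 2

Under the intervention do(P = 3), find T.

Under do(P=3), the mechanism P := -2·W - S + 2 is discarded; P is fixed at 3.
S = 2·W  [with W=5]  = 10
R = -3·S - 3  [with S=10]  = -33
V = 2·R + W - P  [with R=-33, W=5, P=3]  = -64
T = -2·V + 2·R + 1  [with V=-64, R=-33]  = 63

63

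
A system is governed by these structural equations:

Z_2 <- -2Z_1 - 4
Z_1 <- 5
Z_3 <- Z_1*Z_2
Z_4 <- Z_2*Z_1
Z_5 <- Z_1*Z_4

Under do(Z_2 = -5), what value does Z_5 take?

do(Z_2=-5) replaces the equation Z_2 <- -2Z_1 - 4 with the constant Z_2 = -5.
Z_4 = Z_2*Z_1  [with Z_2=-5, Z_1=5]  = -25
Z_5 = Z_1*Z_4  [with Z_1=5, Z_4=-25]  = -125

-125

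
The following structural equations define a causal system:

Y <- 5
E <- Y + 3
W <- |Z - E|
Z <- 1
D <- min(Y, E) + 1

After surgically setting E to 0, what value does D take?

1

do(E=0) replaces the equation E <- Y + 3 with the constant E = 0.
D = min(Y, E) + 1  [with Y=5, E=0]  = 1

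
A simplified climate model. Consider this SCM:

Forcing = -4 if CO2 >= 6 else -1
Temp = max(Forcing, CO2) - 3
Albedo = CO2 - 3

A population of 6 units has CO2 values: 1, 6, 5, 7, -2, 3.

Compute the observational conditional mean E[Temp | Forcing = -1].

-1

Observing Forcing=-1 restricts to units where Forcing's equation naturally yields -1: CO2 ∈ {1, 5, -2, 3}. In that subpopulation Temp = -2, 2, -4, 0, mean -1.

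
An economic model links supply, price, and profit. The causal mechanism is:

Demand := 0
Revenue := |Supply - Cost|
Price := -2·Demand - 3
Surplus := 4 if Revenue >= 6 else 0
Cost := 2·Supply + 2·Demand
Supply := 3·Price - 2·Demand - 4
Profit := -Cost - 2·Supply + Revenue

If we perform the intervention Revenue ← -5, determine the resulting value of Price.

Under do(Revenue=-5), the mechanism Revenue := |Supply - Cost| is discarded; Revenue is fixed at -5.
No directed path runs from Revenue to Price, so Price keeps its natural value.
Price = -2·Demand - 3  [with Demand=0]  = -3

-3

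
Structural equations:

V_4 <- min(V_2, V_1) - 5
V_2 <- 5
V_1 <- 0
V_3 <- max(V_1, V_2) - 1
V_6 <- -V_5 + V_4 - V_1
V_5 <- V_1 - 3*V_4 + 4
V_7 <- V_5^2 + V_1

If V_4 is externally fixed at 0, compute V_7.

The intervention breaks the incoming arrows to V_4: V_4 <- min(V_2, V_1) - 5 no longer applies, and V_4 = 0.
V_5 = V_1 - 3*V_4 + 4  [with V_1=0, V_4=0]  = 4
V_7 = V_5^2 + V_1  [with V_5=4, V_1=0]  = 16

16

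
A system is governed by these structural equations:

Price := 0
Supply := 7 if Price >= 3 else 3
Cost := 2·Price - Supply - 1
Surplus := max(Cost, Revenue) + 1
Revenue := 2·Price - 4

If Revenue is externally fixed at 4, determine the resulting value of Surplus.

5

Intervening sets Revenue = 4 and removes its equation (Revenue := 2·Price - 4).
Supply = 7 if Price >= 3 else 3  [with Price=0]  = 3
Cost = 2·Price - Supply - 1  [with Price=0, Supply=3]  = -4
Surplus = max(Cost, Revenue) + 1  [with Cost=-4, Revenue=4]  = 5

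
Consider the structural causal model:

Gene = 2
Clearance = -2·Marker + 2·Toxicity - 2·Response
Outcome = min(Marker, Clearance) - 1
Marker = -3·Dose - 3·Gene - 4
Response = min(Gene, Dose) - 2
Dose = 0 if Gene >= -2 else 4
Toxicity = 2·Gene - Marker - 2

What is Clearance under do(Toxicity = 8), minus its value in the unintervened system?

-8

The intervention breaks the incoming arrows to Toxicity: Toxicity = 2·Gene - Marker - 2 no longer applies, and Toxicity = 8.
Dose = 0 if Gene >= -2 else 4  [with Gene=2]  = 0
Marker = -3·Dose - 3·Gene - 4  [with Dose=0, Gene=2]  = -10
Response = min(Gene, Dose) - 2  [with Gene=2, Dose=0]  = -2
Clearance = -2·Marker + 2·Toxicity - 2·Response  [with Marker=-10, Toxicity=8, Response=-2]  = 40
Without intervention: Dose = 0 if Gene >= -2 else 4  [with Gene=2]  = 0; Marker = -3·Dose - 3·Gene - 4  [with Dose=0, Gene=2]  = -10; Response = min(Gene, Dose) - 2  [with Gene=2, Dose=0]  = -2; Toxicity = 2·Gene - Marker - 2  [with Gene=2, Marker=-10]  = 12; Clearance = -2·Marker + 2·Toxicity - 2·Response  [with Marker=-10, Toxicity=12, Response=-2]  = 48.
Change = 40 − 48 = -8.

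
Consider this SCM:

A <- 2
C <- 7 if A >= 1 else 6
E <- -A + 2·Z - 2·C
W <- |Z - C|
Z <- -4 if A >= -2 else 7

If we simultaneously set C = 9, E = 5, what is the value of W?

Setting C = 9, E = 5 by intervention discards those variables' equations.
Z = -4 if A >= -2 else 7  [with A=2]  = -4
W = |Z - C|  [with Z=-4, C=9]  = 13

13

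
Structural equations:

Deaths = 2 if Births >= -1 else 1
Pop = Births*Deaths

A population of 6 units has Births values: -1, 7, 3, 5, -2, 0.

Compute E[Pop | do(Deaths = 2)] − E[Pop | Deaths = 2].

-1.6

Every unit gets Deaths=2 under the intervention. Pop values become -2, 14, 6, 10, -4, 0; E[Pop|do(Deaths=2)] = 4.
E[Pop|Deaths=2] averages over only the 5 units with Deaths=2 (Births = -1, 7, 3, 5, 0): Pop = -2, 14, 6, 10, 0, mean 5.6.
Difference = 4 − 5.6 = -1.6.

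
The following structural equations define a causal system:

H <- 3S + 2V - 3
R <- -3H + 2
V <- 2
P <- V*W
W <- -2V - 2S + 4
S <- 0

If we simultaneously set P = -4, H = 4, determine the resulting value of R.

Under do(P = -4, H = 4), each intervened variable's structural equation is replaced by its fixed value.
R = -3H + 2  [with H=4]  = -10

-10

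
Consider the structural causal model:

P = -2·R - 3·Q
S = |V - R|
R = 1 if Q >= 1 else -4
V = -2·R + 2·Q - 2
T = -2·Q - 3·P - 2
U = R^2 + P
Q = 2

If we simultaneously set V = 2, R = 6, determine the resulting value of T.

Under do(V = 2, R = 6), each intervened variable's structural equation is replaced by its fixed value.
P = -2·R - 3·Q  [with R=6, Q=2]  = -18
T = -2·Q - 3·P - 2  [with Q=2, P=-18]  = 48

48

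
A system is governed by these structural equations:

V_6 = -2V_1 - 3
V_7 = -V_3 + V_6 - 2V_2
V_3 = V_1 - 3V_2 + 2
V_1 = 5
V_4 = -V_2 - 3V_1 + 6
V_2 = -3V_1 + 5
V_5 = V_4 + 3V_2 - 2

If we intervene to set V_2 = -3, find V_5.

-17

do(V_2=-3) replaces the equation V_2 = -3V_1 + 5 with the constant V_2 = -3.
V_4 = -V_2 - 3V_1 + 6  [with V_2=-3, V_1=5]  = -6
V_5 = V_4 + 3V_2 - 2  [with V_4=-6, V_2=-3]  = -17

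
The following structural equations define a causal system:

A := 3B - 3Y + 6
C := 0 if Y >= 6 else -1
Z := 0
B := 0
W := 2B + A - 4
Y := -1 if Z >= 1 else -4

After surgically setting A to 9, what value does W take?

Intervening sets A = 9 and removes its equation (A := 3B - 3Y + 6).
W = 2B + A - 4  [with B=0, A=9]  = 5

5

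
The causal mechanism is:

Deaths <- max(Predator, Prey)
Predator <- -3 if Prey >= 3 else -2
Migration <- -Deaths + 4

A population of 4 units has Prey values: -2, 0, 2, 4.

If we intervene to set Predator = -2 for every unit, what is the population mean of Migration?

do(Predator=-2) breaks Predator's dependence on Prey. With Predator=-2 fixed, Migration across the units is 6, 4, 2, 0, mean 3.

3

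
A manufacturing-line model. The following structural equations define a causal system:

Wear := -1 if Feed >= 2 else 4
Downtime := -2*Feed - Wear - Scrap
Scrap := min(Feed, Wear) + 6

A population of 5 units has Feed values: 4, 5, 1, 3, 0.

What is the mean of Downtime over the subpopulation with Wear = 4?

-11.5

Observing Wear=4 restricts to units where Wear's equation naturally yields 4: Feed ∈ {1, 0}. In that subpopulation Downtime = -13, -10, mean -11.5.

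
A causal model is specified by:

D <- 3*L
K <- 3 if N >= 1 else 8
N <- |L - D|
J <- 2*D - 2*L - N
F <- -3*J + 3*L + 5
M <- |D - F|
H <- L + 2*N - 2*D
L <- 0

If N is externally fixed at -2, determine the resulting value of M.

1

The intervention breaks the incoming arrows to N: N <- |L - D| no longer applies, and N = -2.
D = 3*L  [with L=0]  = 0
J = 2*D - 2*L - N  [with D=0, L=0, N=-2]  = 2
F = -3*J + 3*L + 5  [with J=2, L=0]  = -1
M = |D - F|  [with D=0, F=-1]  = 1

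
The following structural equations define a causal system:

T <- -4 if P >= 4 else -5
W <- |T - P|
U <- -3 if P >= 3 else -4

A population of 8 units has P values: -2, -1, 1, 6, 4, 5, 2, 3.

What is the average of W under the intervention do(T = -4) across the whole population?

6.25

Every unit gets T=-4 under the intervention. W values become 2, 3, 5, 10, 8, 9, 6, 7; E[W|do(T=-4)] = 6.25.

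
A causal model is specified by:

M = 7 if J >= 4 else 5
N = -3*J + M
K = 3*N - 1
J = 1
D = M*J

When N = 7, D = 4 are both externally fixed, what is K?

The joint intervention fixes N = 7, D = 4, removing each variable's own equation.
K = 3*N - 1  [with N=7]  = 20

20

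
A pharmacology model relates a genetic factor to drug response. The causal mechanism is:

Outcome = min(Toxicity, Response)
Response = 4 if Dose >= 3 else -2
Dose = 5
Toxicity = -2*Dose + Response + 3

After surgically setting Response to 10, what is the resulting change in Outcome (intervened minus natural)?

6

Under do(Response=10), the mechanism Response = 4 if Dose >= 3 else -2 is discarded; Response is fixed at 10.
Toxicity = -2*Dose + Response + 3  [with Dose=5, Response=10]  = 3
Outcome = min(Toxicity, Response)  [with Toxicity=3, Response=10]  = 3
Without intervention: Response = 4 if Dose >= 3 else -2  [with Dose=5]  = 4; Toxicity = -2*Dose + Response + 3  [with Dose=5, Response=4]  = -3; Outcome = min(Toxicity, Response)  [with Toxicity=-3, Response=4]  = -3.
Change = 3 − (-3) = 6.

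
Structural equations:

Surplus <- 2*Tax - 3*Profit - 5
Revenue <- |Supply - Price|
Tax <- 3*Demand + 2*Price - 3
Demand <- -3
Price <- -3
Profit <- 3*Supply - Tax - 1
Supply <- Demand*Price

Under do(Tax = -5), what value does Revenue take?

12

The intervention breaks the incoming arrows to Tax: Tax <- 3*Demand + 2*Price - 3 no longer applies, and Tax = -5.
Since Revenue is not a descendant of the intervened variable, it is unaffected.
Supply = Demand*Price  [with Demand=-3, Price=-3]  = 9
Revenue = |Supply - Price|  [with Supply=9, Price=-3]  = 12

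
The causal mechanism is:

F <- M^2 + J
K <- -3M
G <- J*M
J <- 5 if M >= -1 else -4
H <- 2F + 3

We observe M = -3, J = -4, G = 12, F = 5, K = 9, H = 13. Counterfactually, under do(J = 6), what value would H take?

33

Under do(J=6), the mechanism J <- 5 if M >= -1 else -4 is discarded; J is fixed at 6.
F = M^2 + J  [with M=-3, J=6]  = 15
H = 2F + 3  [with F=15]  = 33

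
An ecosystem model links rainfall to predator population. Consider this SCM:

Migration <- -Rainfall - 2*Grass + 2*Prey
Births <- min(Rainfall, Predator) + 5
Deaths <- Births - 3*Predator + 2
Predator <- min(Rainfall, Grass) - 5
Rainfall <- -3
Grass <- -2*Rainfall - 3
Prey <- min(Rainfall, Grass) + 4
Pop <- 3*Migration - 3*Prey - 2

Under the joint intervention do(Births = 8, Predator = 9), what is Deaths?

-17

Setting Births = 8, Predator = 9 by intervention discards those variables' equations.
Deaths = Births - 3*Predator + 2  [with Births=8, Predator=9]  = -17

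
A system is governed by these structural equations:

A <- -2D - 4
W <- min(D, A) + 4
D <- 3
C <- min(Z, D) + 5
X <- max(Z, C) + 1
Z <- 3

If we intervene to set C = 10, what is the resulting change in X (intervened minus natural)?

Intervening sets C = 10 and removes its equation (C <- min(Z, D) + 5).
X = max(Z, C) + 1  [with Z=3, C=10]  = 11
Without intervention: C = min(Z, D) + 5  [with Z=3, D=3]  = 8; X = max(Z, C) + 1  [with Z=3, C=8]  = 9.
Change = 11 − 9 = 2.

2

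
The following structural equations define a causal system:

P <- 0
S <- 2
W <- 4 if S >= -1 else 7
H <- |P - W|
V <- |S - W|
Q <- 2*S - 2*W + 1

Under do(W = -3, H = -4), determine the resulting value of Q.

Setting W = -3, H = -4 by intervention discards those variables' equations.
Q = 2*S - 2*W + 1  [with S=2, W=-3]  = 11

11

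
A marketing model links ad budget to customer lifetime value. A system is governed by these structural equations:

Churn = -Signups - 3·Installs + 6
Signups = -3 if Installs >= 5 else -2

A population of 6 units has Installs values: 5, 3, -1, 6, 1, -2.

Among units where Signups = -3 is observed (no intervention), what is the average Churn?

Conditioning on Signups=-3 selects the 2 unit(s) with Installs ∈ {5, 6}. Their Churn values: -6, -9. Mean = -7.5.

-7.5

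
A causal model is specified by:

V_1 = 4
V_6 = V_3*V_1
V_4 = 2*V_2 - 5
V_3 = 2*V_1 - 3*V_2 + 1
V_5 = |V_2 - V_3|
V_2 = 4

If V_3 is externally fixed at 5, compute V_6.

The intervention breaks the incoming arrows to V_3: V_3 = 2*V_1 - 3*V_2 + 1 no longer applies, and V_3 = 5.
V_6 = V_3*V_1  [with V_3=5, V_1=4]  = 20

20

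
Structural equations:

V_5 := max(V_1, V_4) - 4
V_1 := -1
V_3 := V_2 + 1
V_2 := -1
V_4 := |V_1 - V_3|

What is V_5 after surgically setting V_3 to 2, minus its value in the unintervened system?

2

do(V_3=2) replaces the equation V_3 := V_2 + 1 with the constant V_3 = 2.
V_4 = |V_1 - V_3|  [with V_1=-1, V_3=2]  = 3
V_5 = max(V_1, V_4) - 4  [with V_1=-1, V_4=3]  = -1
Without intervention: V_3 = V_2 + 1  [with V_2=-1]  = 0; V_4 = |V_1 - V_3|  [with V_1=-1, V_3=0]  = 1; V_5 = max(V_1, V_4) - 4  [with V_1=-1, V_4=1]  = -3.
Change = -1 − (-3) = 2.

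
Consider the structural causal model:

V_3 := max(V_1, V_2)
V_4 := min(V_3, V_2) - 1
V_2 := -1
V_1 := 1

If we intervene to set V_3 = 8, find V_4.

-2

The intervention breaks the incoming arrows to V_3: V_3 := max(V_1, V_2) no longer applies, and V_3 = 8.
V_4 = min(V_3, V_2) - 1  [with V_3=8, V_2=-1]  = -2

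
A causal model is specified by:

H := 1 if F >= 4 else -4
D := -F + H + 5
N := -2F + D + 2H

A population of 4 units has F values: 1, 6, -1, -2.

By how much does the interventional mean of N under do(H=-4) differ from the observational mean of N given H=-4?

Every unit gets H=-4 under the intervention. N values become -10, -25, -4, -1; E[N|do(H=-4)] = -10.
Observing H=-4 restricts to units where H's equation naturally yields -4: F ∈ {1, -1, -2}. In that subpopulation N = -10, -4, -1, mean -5.
Difference = -10 − (-5) = -5.

-5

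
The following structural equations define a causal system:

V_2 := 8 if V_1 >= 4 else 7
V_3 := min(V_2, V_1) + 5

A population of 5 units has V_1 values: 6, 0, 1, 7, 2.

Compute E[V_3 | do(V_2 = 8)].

8.2

Under do(V_2=8), V_2's equation is replaced by V_2=8 for every unit. Per-unit V_3: 11, 5, 6, 12, 7. Mean = 8.2.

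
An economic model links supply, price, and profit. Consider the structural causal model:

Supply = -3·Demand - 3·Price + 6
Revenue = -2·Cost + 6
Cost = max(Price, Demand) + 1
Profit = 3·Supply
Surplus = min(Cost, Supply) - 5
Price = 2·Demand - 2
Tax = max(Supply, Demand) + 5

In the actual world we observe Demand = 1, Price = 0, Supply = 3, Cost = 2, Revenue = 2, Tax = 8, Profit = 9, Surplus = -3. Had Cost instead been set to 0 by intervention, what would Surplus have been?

-5

do(Cost=0) replaces the equation Cost = max(Price, Demand) + 1 with the constant Cost = 0.
Price = 2·Demand - 2  [with Demand=1]  = 0
Supply = -3·Demand - 3·Price + 6  [with Demand=1, Price=0]  = 3
Surplus = min(Cost, Supply) - 5  [with Cost=0, Supply=3]  = -5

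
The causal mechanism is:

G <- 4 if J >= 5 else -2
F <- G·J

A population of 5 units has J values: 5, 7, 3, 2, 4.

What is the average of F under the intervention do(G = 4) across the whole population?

16.8

Every unit gets G=4 under the intervention. F values become 20, 28, 12, 8, 16; E[F|do(G=4)] = 16.8.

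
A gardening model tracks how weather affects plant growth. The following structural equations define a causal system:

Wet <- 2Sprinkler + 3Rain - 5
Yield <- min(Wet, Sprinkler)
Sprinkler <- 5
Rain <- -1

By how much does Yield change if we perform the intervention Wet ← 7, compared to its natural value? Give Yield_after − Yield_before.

3

The intervention breaks the incoming arrows to Wet: Wet <- 2Sprinkler + 3Rain - 5 no longer applies, and Wet = 7.
Yield = min(Wet, Sprinkler)  [with Wet=7, Sprinkler=5]  = 5
Without intervention: Wet = 2Sprinkler + 3Rain - 5  [with Sprinkler=5, Rain=-1]  = 2; Yield = min(Wet, Sprinkler)  [with Wet=2, Sprinkler=5]  = 2.
Change = 5 − 2 = 3.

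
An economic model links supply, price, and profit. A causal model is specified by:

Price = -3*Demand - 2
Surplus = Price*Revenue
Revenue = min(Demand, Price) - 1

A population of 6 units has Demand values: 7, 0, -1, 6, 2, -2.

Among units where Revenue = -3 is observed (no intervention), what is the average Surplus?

-3

Conditioning on Revenue=-3 selects the 2 unit(s) with Demand ∈ {0, -2}. Their Surplus values: 6, -12. Mean = -3.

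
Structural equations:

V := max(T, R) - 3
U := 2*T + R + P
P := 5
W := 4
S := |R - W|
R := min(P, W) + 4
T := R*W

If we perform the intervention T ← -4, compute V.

Intervening sets T = -4 and removes its equation (T := R*W).
R = min(P, W) + 4  [with P=5, W=4]  = 8
V = max(T, R) - 3  [with T=-4, R=8]  = 5

5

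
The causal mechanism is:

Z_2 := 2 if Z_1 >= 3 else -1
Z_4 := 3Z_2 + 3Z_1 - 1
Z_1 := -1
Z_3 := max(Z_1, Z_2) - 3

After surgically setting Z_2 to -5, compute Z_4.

Under do(Z_2=-5), the mechanism Z_2 := 2 if Z_1 >= 3 else -1 is discarded; Z_2 is fixed at -5.
Z_4 = 3Z_2 + 3Z_1 - 1  [with Z_2=-5, Z_1=-1]  = -19

-19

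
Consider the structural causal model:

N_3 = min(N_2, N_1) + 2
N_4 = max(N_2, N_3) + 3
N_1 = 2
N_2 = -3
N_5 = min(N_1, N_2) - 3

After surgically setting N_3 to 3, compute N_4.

6

The intervention breaks the incoming arrows to N_3: N_3 = min(N_2, N_1) + 2 no longer applies, and N_3 = 3.
N_4 = max(N_2, N_3) + 3  [with N_2=-3, N_3=3]  = 6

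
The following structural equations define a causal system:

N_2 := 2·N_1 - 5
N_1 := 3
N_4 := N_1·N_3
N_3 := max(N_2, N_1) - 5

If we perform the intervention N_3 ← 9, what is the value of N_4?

27

The intervention breaks the incoming arrows to N_3: N_3 := max(N_2, N_1) - 5 no longer applies, and N_3 = 9.
N_4 = N_1·N_3  [with N_1=3, N_3=9]  = 27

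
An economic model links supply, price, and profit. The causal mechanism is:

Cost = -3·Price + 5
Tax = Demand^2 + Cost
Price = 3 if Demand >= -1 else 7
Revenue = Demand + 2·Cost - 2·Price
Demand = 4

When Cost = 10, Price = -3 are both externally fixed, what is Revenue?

The joint intervention fixes Cost = 10, Price = -3, removing each variable's own equation.
Revenue = Demand + 2·Cost - 2·Price  [with Demand=4, Cost=10, Price=-3]  = 30

30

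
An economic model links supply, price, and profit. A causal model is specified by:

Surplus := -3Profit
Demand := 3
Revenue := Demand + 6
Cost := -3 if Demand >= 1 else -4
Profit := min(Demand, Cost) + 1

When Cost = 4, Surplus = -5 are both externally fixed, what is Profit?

4

The joint intervention fixes Cost = 4, Surplus = -5, removing each variable's own equation.
Profit = min(Demand, Cost) + 1  [with Demand=3, Cost=4]  = 4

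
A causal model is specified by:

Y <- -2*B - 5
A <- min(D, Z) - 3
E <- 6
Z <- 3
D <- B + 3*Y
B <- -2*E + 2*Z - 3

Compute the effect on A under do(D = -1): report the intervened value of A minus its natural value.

The intervention breaks the incoming arrows to D: D <- B + 3*Y no longer applies, and D = -1.
A = min(D, Z) - 3  [with D=-1, Z=3]  = -4
Without intervention: B = -2*E + 2*Z - 3  [with E=6, Z=3]  = -9; Y = -2*B - 5  [with B=-9]  = 13; D = B + 3*Y  [with B=-9, Y=13]  = 30; A = min(D, Z) - 3  [with D=30, Z=3]  = 0.
Change = -4 − 0 = -4.

-4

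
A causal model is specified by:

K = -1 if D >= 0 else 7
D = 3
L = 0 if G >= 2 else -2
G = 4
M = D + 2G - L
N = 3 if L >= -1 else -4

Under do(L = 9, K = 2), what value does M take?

The joint intervention fixes L = 9, K = 2, removing each variable's own equation.
M = D + 2G - L  [with D=3, G=4, L=9]  = 2

2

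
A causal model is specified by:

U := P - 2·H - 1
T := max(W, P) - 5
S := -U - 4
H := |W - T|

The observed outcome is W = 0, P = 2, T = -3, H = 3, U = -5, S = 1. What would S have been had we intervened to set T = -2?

The intervention breaks the incoming arrows to T: T := max(W, P) - 5 no longer applies, and T = -2.
H = |W - T|  [with W=0, T=-2]  = 2
U = P - 2·H - 1  [with P=2, H=2]  = -3
S = -U - 4  [with U=-3]  = -1

-1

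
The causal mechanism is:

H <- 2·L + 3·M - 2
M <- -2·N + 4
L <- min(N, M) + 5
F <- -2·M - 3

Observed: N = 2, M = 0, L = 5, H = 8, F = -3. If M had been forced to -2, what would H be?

-2

Under do(M=-2), the mechanism M <- -2·N + 4 is discarded; M is fixed at -2.
L = min(N, M) + 5  [with N=2, M=-2]  = 3
H = 2·L + 3·M - 2  [with L=3, M=-2]  = -2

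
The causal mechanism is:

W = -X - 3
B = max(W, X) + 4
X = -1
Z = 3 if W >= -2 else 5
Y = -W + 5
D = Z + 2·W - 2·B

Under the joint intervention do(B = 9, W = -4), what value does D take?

The joint intervention fixes B = 9, W = -4, removing each variable's own equation.
Z = 3 if W >= -2 else 5  [with W=-4]  = 5
D = Z + 2·W - 2·B  [with Z=5, W=-4, B=9]  = -21

-21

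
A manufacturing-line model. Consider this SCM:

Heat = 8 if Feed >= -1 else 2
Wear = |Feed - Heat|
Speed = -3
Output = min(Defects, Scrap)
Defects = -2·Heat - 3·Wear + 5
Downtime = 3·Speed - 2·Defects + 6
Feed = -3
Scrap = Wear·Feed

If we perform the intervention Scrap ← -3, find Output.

Intervening sets Scrap = -3 and removes its equation (Scrap = Wear·Feed).
Heat = 8 if Feed >= -1 else 2  [with Feed=-3]  = 2
Wear = |Feed - Heat|  [with Feed=-3, Heat=2]  = 5
Defects = -2·Heat - 3·Wear + 5  [with Heat=2, Wear=5]  = -14
Output = min(Defects, Scrap)  [with Defects=-14, Scrap=-3]  = -14

-14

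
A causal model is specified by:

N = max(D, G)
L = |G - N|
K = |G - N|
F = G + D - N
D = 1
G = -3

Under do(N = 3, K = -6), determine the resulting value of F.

-5

Setting N = 3, K = -6 by intervention discards those variables' equations.
F = G + D - N  [with G=-3, D=1, N=3]  = -5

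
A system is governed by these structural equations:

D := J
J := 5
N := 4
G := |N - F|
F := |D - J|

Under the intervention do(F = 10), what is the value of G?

6

Intervening sets F = 10 and removes its equation (F := |D - J|).
G = |N - F|  [with N=4, F=10]  = 6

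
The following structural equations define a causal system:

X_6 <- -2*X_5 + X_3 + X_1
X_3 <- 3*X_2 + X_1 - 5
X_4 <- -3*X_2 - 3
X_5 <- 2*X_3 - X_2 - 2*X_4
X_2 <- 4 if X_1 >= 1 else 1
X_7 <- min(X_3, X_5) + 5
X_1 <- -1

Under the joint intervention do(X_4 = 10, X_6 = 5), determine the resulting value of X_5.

Setting X_4 = 10, X_6 = 5 by intervention discards those variables' equations.
X_2 = 4 if X_1 >= 1 else 1  [with X_1=-1]  = 1
X_3 = 3*X_2 + X_1 - 5  [with X_2=1, X_1=-1]  = -3
X_5 = 2*X_3 - X_2 - 2*X_4  [with X_3=-3, X_2=1, X_4=10]  = -27

-27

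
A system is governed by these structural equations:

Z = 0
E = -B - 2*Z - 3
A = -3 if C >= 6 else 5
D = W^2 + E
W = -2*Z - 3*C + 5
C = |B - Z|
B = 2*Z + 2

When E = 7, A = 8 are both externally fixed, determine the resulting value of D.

8

Under do(E = 7, A = 8), each intervened variable's structural equation is replaced by its fixed value.
B = 2*Z + 2  [with Z=0]  = 2
C = |B - Z|  [with B=2, Z=0]  = 2
W = -2*Z - 3*C + 5  [with Z=0, C=2]  = -1
D = W^2 + E  [with W=-1, E=7]  = 8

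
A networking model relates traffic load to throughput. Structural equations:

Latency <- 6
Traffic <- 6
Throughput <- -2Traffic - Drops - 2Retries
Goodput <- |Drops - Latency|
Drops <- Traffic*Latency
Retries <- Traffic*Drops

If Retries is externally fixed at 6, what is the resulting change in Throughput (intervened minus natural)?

Intervening sets Retries = 6 and removes its equation (Retries <- Traffic*Drops).
Drops = Traffic*Latency  [with Traffic=6, Latency=6]  = 36
Throughput = -2Traffic - Drops - 2Retries  [with Traffic=6, Drops=36, Retries=6]  = -60
Without intervention: Drops = Traffic*Latency  [with Traffic=6, Latency=6]  = 36; Retries = Traffic*Drops  [with Traffic=6, Drops=36]  = 216; Throughput = -2Traffic - Drops - 2Retries  [with Traffic=6, Drops=36, Retries=216]  = -480.
Change = -60 − (-480) = 420.

420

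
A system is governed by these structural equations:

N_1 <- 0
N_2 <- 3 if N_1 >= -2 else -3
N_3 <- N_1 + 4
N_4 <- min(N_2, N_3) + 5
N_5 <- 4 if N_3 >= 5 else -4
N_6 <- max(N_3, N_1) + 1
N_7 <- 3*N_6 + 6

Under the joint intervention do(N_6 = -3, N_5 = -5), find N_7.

-3

Setting N_6 = -3, N_5 = -5 by intervention discards those variables' equations.
N_7 = 3*N_6 + 6  [with N_6=-3]  = -3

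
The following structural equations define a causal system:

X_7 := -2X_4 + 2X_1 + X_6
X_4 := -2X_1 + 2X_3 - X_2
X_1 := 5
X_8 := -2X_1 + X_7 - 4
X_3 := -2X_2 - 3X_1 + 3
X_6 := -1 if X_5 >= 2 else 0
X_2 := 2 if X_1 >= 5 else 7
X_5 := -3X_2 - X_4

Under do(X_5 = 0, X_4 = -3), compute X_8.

2

Under do(X_5 = 0, X_4 = -3), each intervened variable's structural equation is replaced by its fixed value.
X_6 = -1 if X_5 >= 2 else 0  [with X_5=0]  = 0
X_7 = -2X_4 + 2X_1 + X_6  [with X_4=-3, X_1=5, X_6=0]  = 16
X_8 = -2X_1 + X_7 - 4  [with X_1=5, X_7=16]  = 2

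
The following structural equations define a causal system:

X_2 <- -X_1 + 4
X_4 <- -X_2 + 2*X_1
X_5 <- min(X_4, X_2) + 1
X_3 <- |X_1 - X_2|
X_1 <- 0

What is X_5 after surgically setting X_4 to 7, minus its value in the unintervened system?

Intervening sets X_4 = 7 and removes its equation (X_4 <- -X_2 + 2*X_1).
X_2 = -X_1 + 4  [with X_1=0]  = 4
X_5 = min(X_4, X_2) + 1  [with X_4=7, X_2=4]  = 5
Without intervention: X_2 = -X_1 + 4  [with X_1=0]  = 4; X_4 = -X_2 + 2*X_1  [with X_2=4, X_1=0]  = -4; X_5 = min(X_4, X_2) + 1  [with X_4=-4, X_2=4]  = -3.
Change = 5 − (-3) = 8.

8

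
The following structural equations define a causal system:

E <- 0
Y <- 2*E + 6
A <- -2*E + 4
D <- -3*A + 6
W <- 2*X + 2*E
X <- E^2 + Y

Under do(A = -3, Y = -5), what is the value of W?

The joint intervention fixes A = -3, Y = -5, removing each variable's own equation.
X = E^2 + Y  [with E=0, Y=-5]  = -5
W = 2*X + 2*E  [with X=-5, E=0]  = -10

-10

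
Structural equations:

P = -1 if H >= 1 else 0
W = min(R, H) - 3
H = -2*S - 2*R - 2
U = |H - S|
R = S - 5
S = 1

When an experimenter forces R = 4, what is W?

do(R=4) replaces the equation R = S - 5 with the constant R = 4.
H = -2*S - 2*R - 2  [with S=1, R=4]  = -12
W = min(R, H) - 3  [with R=4, H=-12]  = -15

-15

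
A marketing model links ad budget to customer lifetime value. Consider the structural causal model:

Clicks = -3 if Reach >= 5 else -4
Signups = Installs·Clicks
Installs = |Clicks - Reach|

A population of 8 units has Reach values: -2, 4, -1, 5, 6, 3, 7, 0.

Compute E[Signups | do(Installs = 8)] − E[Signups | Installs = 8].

The intervention sets Installs=8 in all 8 units regardless of Reach. Recomputing Signups per unit gives -32, -32, -32, -24, -24, -32, -24, -32; average -29.
E[Signups|Installs=8] averages over only the 2 units with Installs=8 (Reach = 4, 5): Signups = -32, -24, mean -28.
Difference = -29 − (-28) = -1.

-1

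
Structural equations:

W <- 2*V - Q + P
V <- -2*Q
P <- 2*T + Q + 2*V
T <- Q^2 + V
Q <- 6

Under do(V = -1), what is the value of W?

66

do(V=-1) replaces the equation V <- -2*Q with the constant V = -1.
T = Q^2 + V  [with Q=6, V=-1]  = 35
P = 2*T + Q + 2*V  [with T=35, Q=6, V=-1]  = 74
W = 2*V - Q + P  [with V=-1, Q=6, P=74]  = 66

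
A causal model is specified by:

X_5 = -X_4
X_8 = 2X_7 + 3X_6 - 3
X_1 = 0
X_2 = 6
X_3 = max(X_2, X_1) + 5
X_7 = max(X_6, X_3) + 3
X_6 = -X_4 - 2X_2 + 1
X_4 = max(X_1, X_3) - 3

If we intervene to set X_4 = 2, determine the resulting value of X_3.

11

Under do(X_4=2), the mechanism X_4 = max(X_1, X_3) - 3 is discarded; X_4 is fixed at 2.
Since X_3 is not a descendant of the intervened variable, it is unaffected.
X_3 = max(X_2, X_1) + 5  [with X_2=6, X_1=0]  = 11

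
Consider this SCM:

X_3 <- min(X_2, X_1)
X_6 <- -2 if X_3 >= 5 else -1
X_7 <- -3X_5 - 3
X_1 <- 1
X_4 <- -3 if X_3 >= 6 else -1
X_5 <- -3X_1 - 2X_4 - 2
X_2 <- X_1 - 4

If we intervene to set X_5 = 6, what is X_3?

do(X_5=6) replaces the equation X_5 <- -3X_1 - 2X_4 - 2 with the constant X_5 = 6.
X_3 is not downstream of the intervention, so its value is determined by the original equations.
X_2 = X_1 - 4  [with X_1=1]  = -3
X_3 = min(X_2, X_1)  [with X_2=-3, X_1=1]  = -3

-3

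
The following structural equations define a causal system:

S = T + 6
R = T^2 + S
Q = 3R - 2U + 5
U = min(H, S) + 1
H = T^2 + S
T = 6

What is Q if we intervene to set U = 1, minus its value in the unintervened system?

24

The intervention breaks the incoming arrows to U: U = min(H, S) + 1 no longer applies, and U = 1.
S = T + 6  [with T=6]  = 12
R = T^2 + S  [with T=6, S=12]  = 48
Q = 3R - 2U + 5  [with R=48, U=1]  = 147
Without intervention: S = T + 6  [with T=6]  = 12; H = T^2 + S  [with T=6, S=12]  = 48; R = T^2 + S  [with T=6, S=12]  = 48; U = min(H, S) + 1  [with H=48, S=12]  = 13; Q = 3R - 2U + 5  [with R=48, U=13]  = 123.
Change = 147 − 123 = 24.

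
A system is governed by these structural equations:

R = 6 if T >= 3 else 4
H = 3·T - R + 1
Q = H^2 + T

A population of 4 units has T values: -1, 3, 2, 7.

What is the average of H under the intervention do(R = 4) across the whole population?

do(R=4) breaks R's dependence on T. With R=4 fixed, H across the units is -6, 6, 3, 18, mean 5.25.

5.25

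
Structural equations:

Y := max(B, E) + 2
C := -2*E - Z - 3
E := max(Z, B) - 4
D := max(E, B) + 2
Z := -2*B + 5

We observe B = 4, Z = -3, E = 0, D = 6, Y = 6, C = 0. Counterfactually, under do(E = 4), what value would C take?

-8

The intervention breaks the incoming arrows to E: E := max(Z, B) - 4 no longer applies, and E = 4.
Z = -2*B + 5  [with B=4]  = -3
C = -2*E - Z - 3  [with E=4, Z=-3]  = -8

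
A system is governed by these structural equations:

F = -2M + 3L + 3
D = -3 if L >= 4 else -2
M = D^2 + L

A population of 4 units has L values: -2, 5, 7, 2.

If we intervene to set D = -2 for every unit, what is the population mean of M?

Every unit gets D=-2 under the intervention. M values become 2, 9, 11, 6; E[M|do(D=-2)] = 7.

7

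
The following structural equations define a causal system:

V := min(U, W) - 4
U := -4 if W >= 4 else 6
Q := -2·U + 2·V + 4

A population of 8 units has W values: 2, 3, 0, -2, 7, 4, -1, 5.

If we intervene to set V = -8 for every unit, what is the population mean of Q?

The intervention sets V=-8 in all 8 units regardless of W. Recomputing Q per unit gives -24, -24, -24, -24, -4, -4, -24, -4; average -16.5.

-16.5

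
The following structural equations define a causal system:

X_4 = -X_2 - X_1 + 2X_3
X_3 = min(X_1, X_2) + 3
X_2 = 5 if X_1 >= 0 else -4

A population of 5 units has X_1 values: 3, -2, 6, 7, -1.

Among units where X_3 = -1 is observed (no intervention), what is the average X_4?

E[X_4|X_3=-1] averages over only the 2 units with X_3=-1 (X_1 = -2, -1): X_4 = 4, 3, mean 3.5.

3.5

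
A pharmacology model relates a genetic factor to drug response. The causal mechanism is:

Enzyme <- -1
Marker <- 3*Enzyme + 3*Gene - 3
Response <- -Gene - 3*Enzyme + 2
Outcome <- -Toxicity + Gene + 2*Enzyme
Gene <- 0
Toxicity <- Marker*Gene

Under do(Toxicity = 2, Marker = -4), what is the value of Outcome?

The joint intervention fixes Toxicity = 2, Marker = -4, removing each variable's own equation.
Outcome = -Toxicity + Gene + 2*Enzyme  [with Toxicity=2, Gene=0, Enzyme=-1]  = -4

-4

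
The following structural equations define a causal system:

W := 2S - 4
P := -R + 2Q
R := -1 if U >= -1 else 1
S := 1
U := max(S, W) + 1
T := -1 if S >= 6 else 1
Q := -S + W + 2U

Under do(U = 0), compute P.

The intervention breaks the incoming arrows to U: U := max(S, W) + 1 no longer applies, and U = 0.
W = 2S - 4  [with S=1]  = -2
R = -1 if U >= -1 else 1  [with U=0]  = -1
Q = -S + W + 2U  [with S=1, W=-2, U=0]  = -3
P = -R + 2Q  [with R=-1, Q=-3]  = -5

-5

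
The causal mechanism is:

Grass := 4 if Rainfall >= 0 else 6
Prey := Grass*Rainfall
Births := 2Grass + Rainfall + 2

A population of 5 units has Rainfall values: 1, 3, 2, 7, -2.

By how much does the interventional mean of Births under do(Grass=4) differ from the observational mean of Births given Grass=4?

Every unit gets Grass=4 under the intervention. Births values become 11, 13, 12, 17, 8; E[Births|do(Grass=4)] = 12.2.
E[Births|Grass=4] averages over only the 4 units with Grass=4 (Rainfall = 1, 3, 2, 7): Births = 11, 13, 12, 17, mean 13.25.
Difference = 12.2 − 13.25 = -1.05.

-1.05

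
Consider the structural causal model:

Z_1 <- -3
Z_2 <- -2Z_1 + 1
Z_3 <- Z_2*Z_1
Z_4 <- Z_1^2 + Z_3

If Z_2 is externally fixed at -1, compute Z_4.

12

Under do(Z_2=-1), the mechanism Z_2 <- -2Z_1 + 1 is discarded; Z_2 is fixed at -1.
Z_3 = Z_2*Z_1  [with Z_2=-1, Z_1=-3]  = 3
Z_4 = Z_1^2 + Z_3  [with Z_1=-3, Z_3=3]  = 12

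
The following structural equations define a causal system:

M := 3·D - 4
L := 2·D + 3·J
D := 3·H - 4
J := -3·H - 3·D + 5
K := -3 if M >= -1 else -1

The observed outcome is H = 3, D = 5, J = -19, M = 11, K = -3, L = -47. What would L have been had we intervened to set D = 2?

-26

Under do(D=2), the mechanism D := 3·H - 4 is discarded; D is fixed at 2.
J = -3·H - 3·D + 5  [with H=3, D=2]  = -10
L = 2·D + 3·J  [with D=2, J=-10]  = -26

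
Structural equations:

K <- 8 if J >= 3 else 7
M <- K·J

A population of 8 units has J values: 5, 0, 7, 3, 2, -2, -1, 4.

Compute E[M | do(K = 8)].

do(K=8) breaks K's dependence on J. With K=8 fixed, M across the units is 40, 0, 56, 24, 16, -16, -8, 32, mean 18.

18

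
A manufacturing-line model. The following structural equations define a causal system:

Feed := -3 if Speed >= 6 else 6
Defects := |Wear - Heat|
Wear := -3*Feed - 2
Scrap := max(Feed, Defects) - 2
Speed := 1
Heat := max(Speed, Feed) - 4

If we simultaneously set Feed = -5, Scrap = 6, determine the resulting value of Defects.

Setting Feed = -5, Scrap = 6 by intervention discards those variables' equations.
Heat = max(Speed, Feed) - 4  [with Speed=1, Feed=-5]  = -3
Wear = -3*Feed - 2  [with Feed=-5]  = 13
Defects = |Wear - Heat|  [with Wear=13, Heat=-3]  = 16

16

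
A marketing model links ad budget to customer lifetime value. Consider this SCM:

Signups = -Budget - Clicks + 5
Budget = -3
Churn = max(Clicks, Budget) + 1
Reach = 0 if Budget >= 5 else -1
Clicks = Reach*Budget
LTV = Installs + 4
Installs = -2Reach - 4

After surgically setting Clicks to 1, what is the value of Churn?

The intervention breaks the incoming arrows to Clicks: Clicks = Reach*Budget no longer applies, and Clicks = 1.
Churn = max(Clicks, Budget) + 1  [with Clicks=1, Budget=-3]  = 2

2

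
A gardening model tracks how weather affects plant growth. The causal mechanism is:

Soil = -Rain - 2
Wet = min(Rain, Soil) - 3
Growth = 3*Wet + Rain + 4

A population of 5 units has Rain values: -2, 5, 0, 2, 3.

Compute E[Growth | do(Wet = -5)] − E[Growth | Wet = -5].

The intervention sets Wet=-5 in all 5 units regardless of Rain. Recomputing Growth per unit gives -13, -6, -11, -9, -8; average -9.4.
Observing Wet=-5 restricts to units where Wet's equation naturally yields -5: Rain ∈ {-2, 0}. In that subpopulation Growth = -13, -11, mean -12.
Difference = -9.4 − (-12) = 2.6.

2.6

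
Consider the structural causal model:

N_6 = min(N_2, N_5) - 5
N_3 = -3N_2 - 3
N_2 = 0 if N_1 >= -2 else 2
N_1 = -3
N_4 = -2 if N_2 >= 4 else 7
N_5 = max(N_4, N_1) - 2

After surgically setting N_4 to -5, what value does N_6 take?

Under do(N_4=-5), the mechanism N_4 = -2 if N_2 >= 4 else 7 is discarded; N_4 is fixed at -5.
N_2 = 0 if N_1 >= -2 else 2  [with N_1=-3]  = 2
N_5 = max(N_4, N_1) - 2  [with N_4=-5, N_1=-3]  = -5
N_6 = min(N_2, N_5) - 5  [with N_2=2, N_5=-5]  = -10

-10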